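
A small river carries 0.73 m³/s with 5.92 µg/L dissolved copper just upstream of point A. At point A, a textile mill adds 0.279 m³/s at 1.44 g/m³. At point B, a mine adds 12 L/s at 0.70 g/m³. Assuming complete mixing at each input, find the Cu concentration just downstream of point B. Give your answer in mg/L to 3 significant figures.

0.406 mg/L

5.92 µg/L = 0.00592 mg/L.
After input A: C = (0.73·0.00592 + 0.279·1.44) / 1.009 = 0.4025 mg/L.
12 L/s = 0.012 m³/s.
After input B: C = (1.009·0.4025 + 0.012·0.7) / 1.021 = 0.406 mg/L.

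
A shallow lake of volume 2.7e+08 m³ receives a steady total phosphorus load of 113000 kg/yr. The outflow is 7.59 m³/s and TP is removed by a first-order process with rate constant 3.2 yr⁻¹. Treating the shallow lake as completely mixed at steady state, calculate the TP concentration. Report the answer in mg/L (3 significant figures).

Outflow Q = 7.59 m³/s × 3.156e+07 s/yr = 2.395e+08 m³/yr.
Steady-state CSTR mass balance: W = Q·C + k·V·C, so C = W/(Q + kV).
Q + kV = 2.395e+08 + 3.2·2.7e+08 = 1.104e+09 m³/yr.
C = 113000/1.104e+09 = 0.0001024 kg/m³ = 0.1024 mg/L.

0.102 mg/L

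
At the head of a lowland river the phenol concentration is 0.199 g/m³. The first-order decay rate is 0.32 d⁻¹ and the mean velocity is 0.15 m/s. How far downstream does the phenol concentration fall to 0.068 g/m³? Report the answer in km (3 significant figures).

43.5 km

From C = C₀·e^(−kt), t = ln(C₀/C)/k = ln(0.199/0.068)/0.32 = 1.074/0.32 = 3.356 d.
Distance = v·t = 0.15 m/s × 2.899e+05 s = 4.349e+04 m = 43.49 km.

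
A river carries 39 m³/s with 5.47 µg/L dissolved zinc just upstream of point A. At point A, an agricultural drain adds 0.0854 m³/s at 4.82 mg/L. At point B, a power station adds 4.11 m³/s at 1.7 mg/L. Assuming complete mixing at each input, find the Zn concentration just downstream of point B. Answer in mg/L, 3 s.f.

5.47 µg/L = 0.00547 mg/L.
After input A: C = (39·0.00547 + 0.0854·4.82) / 39.09 = 0.01599 mg/L.
After input B: C = (39.09·0.01599 + 4.11·1.7) / 43.2 = 0.1762 mg/L.

0.176 mg/L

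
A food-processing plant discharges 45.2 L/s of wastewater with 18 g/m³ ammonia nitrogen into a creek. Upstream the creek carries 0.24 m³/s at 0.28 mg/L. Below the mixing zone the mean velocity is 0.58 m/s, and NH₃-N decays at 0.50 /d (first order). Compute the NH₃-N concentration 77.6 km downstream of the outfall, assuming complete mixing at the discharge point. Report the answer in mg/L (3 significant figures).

45.2 L/s = 0.0452 m³/s.
After complete mixing, C₀ = (0.0452·18 + 0.24·0.28) / 0.2852 = 3.088 mg/L.
Travel time t = 7.76e+04 m / 0.58 m/s = 1.338e+05 s = 1.549 d.
C = 3.088·exp(−0.50·1.549) = 3.088·0.461 = 1.424 mg/L.

1.42 mg/L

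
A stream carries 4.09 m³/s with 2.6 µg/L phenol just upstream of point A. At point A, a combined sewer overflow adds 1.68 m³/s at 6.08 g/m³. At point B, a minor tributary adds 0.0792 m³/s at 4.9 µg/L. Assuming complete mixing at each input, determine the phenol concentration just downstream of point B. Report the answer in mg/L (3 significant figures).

2.6 µg/L = 0.0026 mg/L.
After input A: C = (4.09·0.0026 + 1.68·6.08) / 5.77 = 1.772 mg/L.
4.9 µg/L = 0.0049 mg/L.
After input B: C = (5.77·1.772 + 0.0792·0.0049) / 5.849 = 1.748 mg/L.

1.75 mg/L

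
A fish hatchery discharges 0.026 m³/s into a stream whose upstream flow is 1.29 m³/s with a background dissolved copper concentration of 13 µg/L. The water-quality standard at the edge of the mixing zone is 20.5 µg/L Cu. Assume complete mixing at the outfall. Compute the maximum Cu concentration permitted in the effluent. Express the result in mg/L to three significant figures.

0.393 mg/L

13 µg/L = 0.013 mg/L.
20.5 µg/L = 0.0205 mg/L.
Mass balance: 0.0205·1.316 = 0.026·Cₑ + 1.29·0.013.
Cₑ = (0.02698 − 0.01677) / 0.026 = 0.3926 mg/L.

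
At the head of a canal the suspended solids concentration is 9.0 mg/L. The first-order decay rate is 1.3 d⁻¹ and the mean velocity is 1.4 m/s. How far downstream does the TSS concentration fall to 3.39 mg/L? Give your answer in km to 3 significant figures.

From C = C₀·e^(−kt), t = ln(C₀/C)/k = ln(9.0/3.39)/1.3 = 0.9764/1.3 = 0.7511 d.
Distance = v·t = 1.4 m/s × 6.489e+04 s = 9.085e+04 m = 90.85 km.

90.8 km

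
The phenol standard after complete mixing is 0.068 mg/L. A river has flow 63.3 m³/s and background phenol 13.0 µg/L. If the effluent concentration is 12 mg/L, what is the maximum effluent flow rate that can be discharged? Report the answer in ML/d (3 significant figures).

13.0 µg/L = 0.013 mg/L.
Mass balance at complete mixing: C_std·(Q_w + Q_r) = Q_w·C_e + Q_r·C_b.
Rearranging, Q_w = Q_r·(C_std − C_b)/(C_e − C_std) = 63.3·(0.068 − 0.013) / (12 − 0.068) = 0.2918 m³/s.
= 25.21 ML/d.

25.2 ML/d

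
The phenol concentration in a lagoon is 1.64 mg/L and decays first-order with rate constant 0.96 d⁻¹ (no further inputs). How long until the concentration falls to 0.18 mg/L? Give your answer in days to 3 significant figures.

2.30 d

t = ln(C₀/C)/k = ln(1.64/0.18)/0.96 = 2.209/0.96 = 2.302 d.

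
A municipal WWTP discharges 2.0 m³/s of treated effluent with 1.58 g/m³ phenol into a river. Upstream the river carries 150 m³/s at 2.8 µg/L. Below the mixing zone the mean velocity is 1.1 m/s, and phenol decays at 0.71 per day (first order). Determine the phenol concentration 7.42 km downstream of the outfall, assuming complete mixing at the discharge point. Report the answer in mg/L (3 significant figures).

0.0223 mg/L

2.8 µg/L = 0.0028 mg/L.
After complete mixing, C₀ = (2·1.58 + 150·0.0028) / 152 = 0.02355 mg/L.
Travel time t = 7420 m / 1.1 m/s = 6745 s = 0.07807 d.
C = 0.02355·exp(−0.71·0.07807) = 0.02355·0.9461 = 0.02228 mg/L.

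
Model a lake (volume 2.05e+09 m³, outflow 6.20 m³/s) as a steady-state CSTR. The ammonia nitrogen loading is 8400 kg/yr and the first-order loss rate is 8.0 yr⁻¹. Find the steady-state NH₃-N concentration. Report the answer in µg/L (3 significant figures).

0.506 µg/L

Outflow Q = 6.20 m³/s × 3.156e+07 s/yr = 1.957e+08 m³/yr.
Steady-state CSTR mass balance: W = Q·C + k·V·C, so C = W/(Q + kV).
Q + kV = 1.957e+08 + 8.0·2.05e+09 = 1.66e+10 m³/yr.
C = 8400/1.66e+10 = 5.062e-07 kg/m³ = 0.0005062 mg/L = 0.5062 µg/L.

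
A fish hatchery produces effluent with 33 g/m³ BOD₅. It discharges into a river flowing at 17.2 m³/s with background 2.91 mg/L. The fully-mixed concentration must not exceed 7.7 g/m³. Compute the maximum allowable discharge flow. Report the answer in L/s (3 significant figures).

Mass balance at complete mixing: C_std·(Q_w + Q_r) = Q_w·C_e + Q_r·C_b.
Rearranging, Q_w = Q_r·(C_std − C_b)/(C_e − C_std) = 17.2·(7.7 − 2.91) / (33 − 7.7) = 3.256 m³/s.
= 3256 L/s.

3260 L/s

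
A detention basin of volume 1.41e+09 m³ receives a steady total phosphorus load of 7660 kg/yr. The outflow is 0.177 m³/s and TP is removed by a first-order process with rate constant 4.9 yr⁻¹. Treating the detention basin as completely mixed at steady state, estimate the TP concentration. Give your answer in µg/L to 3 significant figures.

1.11 µg/L

Outflow Q = 0.177 m³/s × 3.156e+07 s/yr = 5.586e+06 m³/yr.
Steady-state CSTR mass balance: W = Q·C + k·V·C, so C = W/(Q + kV).
Q + kV = 5.586e+06 + 4.9·1.41e+09 = 6.915e+09 m³/yr.
C = 7660/6.915e+09 = 1.108e-06 kg/m³ = 0.001108 mg/L = 1.108 µg/L.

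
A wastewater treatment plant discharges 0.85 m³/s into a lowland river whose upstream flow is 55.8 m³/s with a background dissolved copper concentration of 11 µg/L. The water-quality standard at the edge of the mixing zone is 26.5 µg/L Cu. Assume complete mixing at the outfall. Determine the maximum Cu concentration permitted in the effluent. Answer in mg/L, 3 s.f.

1.04 mg/L

11 µg/L = 0.011 mg/L.
26.5 µg/L = 0.0265 mg/L.
Mass balance: 0.0265·56.65 = 0.85·Cₑ + 55.8·0.011.
Cₑ = (1.501 − 0.6138) / 0.85 = 1.044 mg/L.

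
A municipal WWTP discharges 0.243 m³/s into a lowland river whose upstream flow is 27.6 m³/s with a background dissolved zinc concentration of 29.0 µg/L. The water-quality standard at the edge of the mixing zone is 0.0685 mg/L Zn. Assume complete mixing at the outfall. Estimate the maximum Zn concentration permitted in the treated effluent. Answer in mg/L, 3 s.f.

29.0 µg/L = 0.029 mg/L.
Mass balance: 0.0685·27.84 = 0.243·Cₑ + 27.6·0.029.
Cₑ = (1.907 − 0.8004) / 0.243 = 4.555 mg/L.

4.55 mg/L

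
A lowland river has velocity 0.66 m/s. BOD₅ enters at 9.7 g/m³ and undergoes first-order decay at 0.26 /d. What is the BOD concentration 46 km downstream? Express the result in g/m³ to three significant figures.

7.86 g/m³

Travel time t = 46 km / 0.66 m/s = 4.6e+04/0.66 = 6.97e+04 s = 0.8067 d.
First-order decay: C = 9.7·exp(−0.26·0.8067) = 9.7·0.8108 = 7.865 g/m³.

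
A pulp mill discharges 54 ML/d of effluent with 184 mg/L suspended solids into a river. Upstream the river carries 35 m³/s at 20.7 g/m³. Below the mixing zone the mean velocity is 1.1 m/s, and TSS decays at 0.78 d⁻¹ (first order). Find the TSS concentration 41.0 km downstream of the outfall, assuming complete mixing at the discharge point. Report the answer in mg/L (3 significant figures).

54 ML/d = 0.625 m³/s.
After complete mixing, C₀ = (0.625·184 + 35·20.7) / 35.62 = 23.56 mg/L.
Travel time t = 4.1e+04 m / 1.1 m/s = 3.727e+04 s = 0.4314 d.
C = 23.56·exp(−0.78·0.4314) = 23.56·0.7143 = 16.83 mg/L.

16.8 mg/L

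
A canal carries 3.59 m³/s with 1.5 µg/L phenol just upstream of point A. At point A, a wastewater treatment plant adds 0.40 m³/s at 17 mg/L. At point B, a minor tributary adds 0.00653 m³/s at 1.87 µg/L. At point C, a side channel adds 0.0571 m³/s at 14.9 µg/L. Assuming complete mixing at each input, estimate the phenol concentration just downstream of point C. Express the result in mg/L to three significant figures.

1.68 mg/L

1.5 µg/L = 0.0015 mg/L.
After input A: C = (3.59·0.0015 + 0.4·17) / 3.99 = 1.706 mg/L.
1.87 µg/L = 0.00187 mg/L.
After input B: C = (3.99·1.706 + 0.00653·0.00187) / 3.997 = 1.703 mg/L.
14.9 µg/L = 0.0149 mg/L.
After input C: C = (3.997·1.703 + 0.0571·0.0149) / 4.054 = 1.679 mg/L.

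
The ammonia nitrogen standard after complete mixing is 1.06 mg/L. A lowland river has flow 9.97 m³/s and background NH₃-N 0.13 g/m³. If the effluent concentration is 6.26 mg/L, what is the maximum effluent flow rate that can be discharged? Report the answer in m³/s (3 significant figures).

Mass balance at complete mixing: C_std·(Q_w + Q_r) = Q_w·C_e + Q_r·C_b.
Rearranging, Q_w = Q_r·(C_std − C_b)/(C_e − C_std) = 9.97·(1.06 − 0.13) / (6.26 − 1.06) = 1.783 m³/s.

1.78 m³/s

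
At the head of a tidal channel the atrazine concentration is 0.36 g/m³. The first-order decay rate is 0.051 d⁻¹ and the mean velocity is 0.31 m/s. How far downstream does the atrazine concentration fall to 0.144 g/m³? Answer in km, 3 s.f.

From C = C₀·e^(−kt), t = ln(C₀/C)/k = ln(0.36/0.144)/0.051 = 0.9163/0.051 = 17.97 d.
Distance = v·t = 0.31 m/s × 1.552e+06 s = 4.812e+05 m = 481.2 km.

481 km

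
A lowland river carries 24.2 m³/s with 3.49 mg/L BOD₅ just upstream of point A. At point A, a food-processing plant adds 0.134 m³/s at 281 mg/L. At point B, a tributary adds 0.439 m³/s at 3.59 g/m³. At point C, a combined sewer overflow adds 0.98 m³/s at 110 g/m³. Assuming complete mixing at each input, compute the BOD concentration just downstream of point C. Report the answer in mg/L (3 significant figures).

After input A: C = (24.2·3.49 + 0.134·281) / 24.33 = 5.018 mg/L.
After input B: C = (24.33·5.018 + 0.439·3.59) / 24.77 = 4.993 mg/L.
After input C: C = (24.77·4.993 + 0.98·110) / 25.75 = 8.989 mg/L.

8.99 mg/L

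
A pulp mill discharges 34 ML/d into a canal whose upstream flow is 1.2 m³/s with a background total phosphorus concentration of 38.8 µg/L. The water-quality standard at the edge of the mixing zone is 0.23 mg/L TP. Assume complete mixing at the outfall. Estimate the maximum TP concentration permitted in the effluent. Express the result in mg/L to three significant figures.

34 ML/d = 0.3935 m³/s.
38.8 µg/L = 0.0388 mg/L.
Mass balance: 0.23·1.594 = 0.3935·Cₑ + 1.2·0.0388.
Cₑ = (0.3665 − 0.04656) / 0.3935 = 0.813 mg/L.

0.813 mg/L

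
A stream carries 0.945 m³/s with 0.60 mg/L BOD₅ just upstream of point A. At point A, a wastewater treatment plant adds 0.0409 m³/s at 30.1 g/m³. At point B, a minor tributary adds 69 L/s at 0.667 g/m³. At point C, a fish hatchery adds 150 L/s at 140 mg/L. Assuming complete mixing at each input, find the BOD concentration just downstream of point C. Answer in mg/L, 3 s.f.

19.0 mg/L

After input A: C = (0.945·0.6 + 0.0409·30.1) / 0.9859 = 1.824 mg/L.
69 L/s = 0.069 m³/s.
After input B: C = (0.9859·1.824 + 0.069·0.667) / 1.055 = 1.748 mg/L.
150 L/s = 0.15 m³/s.
After input C: C = (1.055·1.748 + 0.15·140) / 1.205 = 18.96 mg/L.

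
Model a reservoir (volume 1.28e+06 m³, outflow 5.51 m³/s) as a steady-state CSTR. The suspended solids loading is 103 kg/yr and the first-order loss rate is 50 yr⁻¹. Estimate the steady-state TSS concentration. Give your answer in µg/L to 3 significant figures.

0.433 µg/L

Outflow Q = 5.51 m³/s × 3.156e+07 s/yr = 1.739e+08 m³/yr.
Steady-state CSTR mass balance: W = Q·C + k·V·C, so C = W/(Q + kV).
Q + kV = 1.739e+08 + 50·1.28e+06 = 2.379e+08 m³/yr.
C = 103/2.379e+08 = 4.33e-07 kg/m³ = 0.000433 mg/L = 0.433 µg/L.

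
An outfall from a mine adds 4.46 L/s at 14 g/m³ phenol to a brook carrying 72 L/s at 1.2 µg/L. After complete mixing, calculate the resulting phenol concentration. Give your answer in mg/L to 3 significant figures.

4.46 L/s = 0.00446 m³/s.
72 L/s = 0.072 m³/s.
1.2 µg/L = 0.0012 mg/L.
Flow-weighted mixing gives C = (0.00446·14 + 0.072·0.0012) / (0.00446 + 0.072) = 0.06253/0.07646 = 0.8178 mg/L.

0.818 mg/L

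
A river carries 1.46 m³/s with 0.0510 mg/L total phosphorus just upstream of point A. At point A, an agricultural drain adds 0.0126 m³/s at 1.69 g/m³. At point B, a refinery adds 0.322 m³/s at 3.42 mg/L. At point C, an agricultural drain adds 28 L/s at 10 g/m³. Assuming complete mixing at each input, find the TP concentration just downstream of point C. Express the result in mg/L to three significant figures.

After input A: C = (1.46·0.051 + 0.0126·1.69) / 1.473 = 0.06502 mg/L.
After input B: C = (1.473·0.06502 + 0.322·3.42) / 1.795 = 0.667 mg/L.
28 L/s = 0.028 m³/s.
After input C: C = (1.795·0.667 + 0.028·10) / 1.823 = 0.8104 mg/L.

0.810 mg/L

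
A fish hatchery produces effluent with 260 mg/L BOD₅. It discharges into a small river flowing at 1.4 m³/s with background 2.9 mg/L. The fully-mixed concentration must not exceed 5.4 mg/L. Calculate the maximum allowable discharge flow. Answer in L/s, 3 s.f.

Mass balance at complete mixing: C_std·(Q_w + Q_r) = Q_w·C_e + Q_r·C_b.
Rearranging, Q_w = Q_r·(C_std − C_b)/(C_e − C_std) = 1.4·(5.4 − 2.9) / (260 − 5.4) = 0.01375 m³/s.
= 13.75 L/s.

13.7 L/s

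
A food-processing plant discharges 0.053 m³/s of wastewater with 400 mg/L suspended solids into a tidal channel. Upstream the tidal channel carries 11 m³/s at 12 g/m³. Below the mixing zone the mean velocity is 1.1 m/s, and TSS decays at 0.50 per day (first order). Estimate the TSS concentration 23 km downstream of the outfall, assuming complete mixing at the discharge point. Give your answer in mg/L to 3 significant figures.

12.3 mg/L

After complete mixing, C₀ = (0.053·400 + 11·12) / 11.05 = 13.86 mg/L.
Travel time t = 2.3e+04 m / 1.1 m/s = 2.091e+04 s = 0.242 d.
C = 13.86·exp(−0.50·0.242) = 13.86·0.886 = 12.28 mg/L.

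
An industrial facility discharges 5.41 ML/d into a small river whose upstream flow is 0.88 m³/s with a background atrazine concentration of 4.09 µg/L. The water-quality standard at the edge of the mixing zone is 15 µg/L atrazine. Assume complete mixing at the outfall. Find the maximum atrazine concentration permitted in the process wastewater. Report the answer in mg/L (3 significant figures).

0.168 mg/L

5.41 ML/d = 0.06262 m³/s.
4.09 µg/L = 0.00409 mg/L.
15 µg/L = 0.015 mg/L.
Mass balance: 0.015·0.9426 = 0.06262·Cₑ + 0.88·0.00409.
Cₑ = (0.01414 − 0.003599) / 0.06262 = 0.1683 mg/L.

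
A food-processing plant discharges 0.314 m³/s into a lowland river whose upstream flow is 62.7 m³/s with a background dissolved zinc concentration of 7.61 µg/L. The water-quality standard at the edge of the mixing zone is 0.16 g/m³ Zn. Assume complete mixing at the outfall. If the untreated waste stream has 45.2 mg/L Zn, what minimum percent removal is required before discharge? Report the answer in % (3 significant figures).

32.3 %

7.61 µg/L = 0.00761 mg/L.
Mass balance: 0.16·63.01 = 0.314·Cₑ + 62.7·0.00761.
Cₑ = (10.08 − 0.4771) / 0.314 = 30.59 mg/L.
Required removal = 1 − 30.59/45.2 = 32.32 %.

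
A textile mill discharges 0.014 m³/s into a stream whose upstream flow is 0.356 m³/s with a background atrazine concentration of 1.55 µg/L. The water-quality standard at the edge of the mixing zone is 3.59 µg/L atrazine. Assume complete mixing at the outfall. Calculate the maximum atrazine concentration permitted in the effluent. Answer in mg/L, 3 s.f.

1.55 µg/L = 0.00155 mg/L.
3.59 µg/L = 0.00359 mg/L.
Mass balance: 0.00359·0.37 = 0.014·Cₑ + 0.356·0.00155.
Cₑ = (0.001328 − 0.0005518) / 0.014 = 0.05546 mg/L.

0.0555 mg/L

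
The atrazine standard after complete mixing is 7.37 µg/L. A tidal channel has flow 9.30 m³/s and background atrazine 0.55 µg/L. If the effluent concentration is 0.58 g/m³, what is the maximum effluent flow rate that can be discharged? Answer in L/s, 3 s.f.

0.55 µg/L = 0.00055 mg/L.
7.37 µg/L = 0.00737 mg/L.
Mass balance at complete mixing: C_std·(Q_w + Q_r) = Q_w·C_e + Q_r·C_b.
Rearranging, Q_w = Q_r·(C_std − C_b)/(C_e − C_std) = 9.30·(0.00737 − 0.00055) / (0.58 − 0.00737) = 0.1108 m³/s.
= 110.8 L/s.

111 L/s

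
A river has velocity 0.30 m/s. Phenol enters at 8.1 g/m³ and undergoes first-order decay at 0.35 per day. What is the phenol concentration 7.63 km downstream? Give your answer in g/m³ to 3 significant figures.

Travel time t = 7.63 km / 0.30 m/s = 7630/0.30 = 2.543e+04 s = 0.2944 d.
First-order decay: C = 8.1·exp(−0.35·0.2944) = 8.1·0.9021 = 7.307 g/m³.

7.31 g/m³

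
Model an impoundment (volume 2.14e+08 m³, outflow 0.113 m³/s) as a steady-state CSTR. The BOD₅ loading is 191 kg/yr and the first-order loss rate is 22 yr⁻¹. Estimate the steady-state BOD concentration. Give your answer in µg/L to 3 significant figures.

0.0405 µg/L

Outflow Q = 0.113 m³/s × 3.156e+07 s/yr = 3.566e+06 m³/yr.
Steady-state CSTR mass balance: W = Q·C + k·V·C, so C = W/(Q + kV).
Q + kV = 3.566e+06 + 22·2.14e+08 = 4.712e+09 m³/yr.
C = 191/4.712e+09 = 4.054e-08 kg/m³ = 4.054e-05 mg/L = 0.04054 µg/L.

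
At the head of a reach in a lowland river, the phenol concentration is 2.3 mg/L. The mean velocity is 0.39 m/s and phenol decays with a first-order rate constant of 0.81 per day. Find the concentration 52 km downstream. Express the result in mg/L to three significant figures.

Travel time t = 52 km / 0.39 m/s = 5.2e+04/0.39 = 1.333e+05 s = 1.543 d.
First-order decay: C = 2.3·exp(−0.81·1.543) = 2.3·0.2865 = 0.659 mg/L.

0.659 mg/L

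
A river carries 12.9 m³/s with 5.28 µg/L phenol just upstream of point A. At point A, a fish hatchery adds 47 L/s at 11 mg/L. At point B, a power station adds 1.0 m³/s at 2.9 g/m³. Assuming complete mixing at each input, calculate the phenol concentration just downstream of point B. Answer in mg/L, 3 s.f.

5.28 µg/L = 0.00528 mg/L.
47 L/s = 0.047 m³/s.
After input A: C = (12.9·0.00528 + 0.047·11) / 12.95 = 0.04519 mg/L.
After input B: C = (12.95·0.04519 + 1·2.9) / 13.95 = 0.2499 mg/L.

0.250 mg/L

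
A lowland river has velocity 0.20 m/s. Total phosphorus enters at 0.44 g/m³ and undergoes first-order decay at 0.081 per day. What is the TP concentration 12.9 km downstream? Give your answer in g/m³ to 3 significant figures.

Travel time t = 12.9 km / 0.20 m/s = 1.29e+04/0.20 = 6.45e+04 s = 0.7465 d.
First-order decay: C = 0.44·exp(−0.081·0.7465) = 0.44·0.9413 = 0.4142 g/m³.

0.414 g/m³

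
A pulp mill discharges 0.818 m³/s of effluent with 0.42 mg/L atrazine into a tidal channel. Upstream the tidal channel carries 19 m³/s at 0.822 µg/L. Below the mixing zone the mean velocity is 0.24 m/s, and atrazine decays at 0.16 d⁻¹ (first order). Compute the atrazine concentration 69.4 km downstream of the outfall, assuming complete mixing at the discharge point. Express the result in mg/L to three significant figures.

0.0106 mg/L

0.822 µg/L = 0.000822 mg/L.
After complete mixing, C₀ = (0.818·0.42 + 19·0.000822) / 19.82 = 0.01812 mg/L.
Travel time t = 6.94e+04 m / 0.24 m/s = 2.892e+05 s = 3.347 d.
C = 0.01812·exp(−0.16·3.347) = 0.01812·0.5854 = 0.01061 mg/L.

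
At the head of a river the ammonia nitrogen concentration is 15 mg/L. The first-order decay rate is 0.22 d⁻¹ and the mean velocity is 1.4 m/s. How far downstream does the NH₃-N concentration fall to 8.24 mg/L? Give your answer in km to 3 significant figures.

From C = C₀·e^(−kt), t = ln(C₀/C)/k = ln(15/8.24)/0.22 = 0.599/0.22 = 2.723 d.
Distance = v·t = 1.4 m/s × 2.353e+05 s = 3.294e+05 m = 329.4 km.

329 km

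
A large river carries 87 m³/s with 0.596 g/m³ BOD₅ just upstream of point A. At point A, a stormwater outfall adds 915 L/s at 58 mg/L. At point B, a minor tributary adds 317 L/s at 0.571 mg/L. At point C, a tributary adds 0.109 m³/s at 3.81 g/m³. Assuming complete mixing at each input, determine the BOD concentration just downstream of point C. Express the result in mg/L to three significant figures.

915 L/s = 0.915 m³/s.
After input A: C = (87·0.596 + 0.915·58) / 87.92 = 1.193 mg/L.
317 L/s = 0.317 m³/s.
After input B: C = (87.92·1.193 + 0.317·0.571) / 88.23 = 1.191 mg/L.
After input C: C = (88.23·1.191 + 0.109·3.81) / 88.34 = 1.194 mg/L.

1.19 mg/L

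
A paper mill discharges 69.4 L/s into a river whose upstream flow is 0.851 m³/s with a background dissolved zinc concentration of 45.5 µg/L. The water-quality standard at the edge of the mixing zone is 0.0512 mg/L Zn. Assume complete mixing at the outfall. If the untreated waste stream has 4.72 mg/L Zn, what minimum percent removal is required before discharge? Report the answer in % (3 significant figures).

97.4 %

69.4 L/s = 0.0694 m³/s.
45.5 µg/L = 0.0455 mg/L.
Mass balance: 0.0512·0.9204 = 0.0694·Cₑ + 0.851·0.0455.
Cₑ = (0.04712 − 0.03872) / 0.0694 = 0.1211 mg/L.
Required removal = 1 − 0.1211/4.72 = 97.43 %.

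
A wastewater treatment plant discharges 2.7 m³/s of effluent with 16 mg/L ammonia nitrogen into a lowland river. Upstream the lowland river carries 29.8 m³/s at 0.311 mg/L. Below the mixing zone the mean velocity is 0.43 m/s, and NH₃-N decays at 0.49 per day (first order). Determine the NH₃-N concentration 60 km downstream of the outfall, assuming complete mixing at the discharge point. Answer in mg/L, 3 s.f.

After complete mixing, C₀ = (2.7·16 + 29.8·0.311) / 32.5 = 1.614 mg/L.
Travel time t = 6e+04 m / 0.43 m/s = 1.395e+05 s = 1.615 d.
C = 1.614·exp(−0.49·1.615) = 1.614·0.4532 = 0.7317 mg/L.

0.732 mg/L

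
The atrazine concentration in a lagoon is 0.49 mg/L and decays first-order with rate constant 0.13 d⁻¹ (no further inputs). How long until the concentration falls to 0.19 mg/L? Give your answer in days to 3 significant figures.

t = ln(C₀/C)/k = ln(0.49/0.19)/0.13 = 0.9474/0.13 = 7.288 d.

7.29 d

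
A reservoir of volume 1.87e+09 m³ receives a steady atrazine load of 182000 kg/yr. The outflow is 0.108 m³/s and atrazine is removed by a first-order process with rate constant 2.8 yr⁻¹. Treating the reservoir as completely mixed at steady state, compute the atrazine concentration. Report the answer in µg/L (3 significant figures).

Outflow Q = 0.108 m³/s × 3.156e+07 s/yr = 3.408e+06 m³/yr.
Steady-state CSTR mass balance: W = Q·C + k·V·C, so C = W/(Q + kV).
Q + kV = 3.408e+06 + 2.8·1.87e+09 = 5.239e+09 m³/yr.
C = 182000/5.239e+09 = 3.474e-05 kg/m³ = 0.03474 mg/L = 34.74 µg/L.

34.7 µg/L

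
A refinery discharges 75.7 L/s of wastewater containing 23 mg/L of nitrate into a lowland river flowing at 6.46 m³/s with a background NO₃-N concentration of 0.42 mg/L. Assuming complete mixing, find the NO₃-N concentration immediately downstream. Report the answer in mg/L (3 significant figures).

0.682 mg/L

75.7 L/s = 0.0757 m³/s.
Flow-weighted mixing gives C = (0.0757·23 + 6.46·0.42) / (0.0757 + 6.46) = 4.454/6.536 = 0.6815 mg/L.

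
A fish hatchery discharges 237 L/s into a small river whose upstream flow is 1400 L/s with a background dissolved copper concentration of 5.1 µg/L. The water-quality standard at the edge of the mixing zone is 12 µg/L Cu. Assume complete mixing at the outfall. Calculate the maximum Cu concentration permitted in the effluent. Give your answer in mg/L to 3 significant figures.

237 L/s = 0.237 m³/s.
1400 L/s = 1.4 m³/s.
5.1 µg/L = 0.0051 mg/L.
12 µg/L = 0.012 mg/L.
Mass balance: 0.012·1.637 = 0.237·Cₑ + 1.4·0.0051.
Cₑ = (0.01964 − 0.00714) / 0.237 = 0.05276 mg/L.

0.0528 mg/L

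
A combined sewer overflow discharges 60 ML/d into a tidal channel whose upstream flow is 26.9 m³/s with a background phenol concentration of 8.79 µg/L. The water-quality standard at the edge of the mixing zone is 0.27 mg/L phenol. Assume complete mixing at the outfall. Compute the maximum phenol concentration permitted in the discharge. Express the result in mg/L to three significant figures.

60 ML/d = 0.6944 m³/s.
8.79 µg/L = 0.00879 mg/L.
Mass balance: 0.27·27.59 = 0.6944·Cₑ + 26.9·0.00879.
Cₑ = (7.45 − 0.2365) / 0.6944 = 10.39 mg/L.

10.4 mg/L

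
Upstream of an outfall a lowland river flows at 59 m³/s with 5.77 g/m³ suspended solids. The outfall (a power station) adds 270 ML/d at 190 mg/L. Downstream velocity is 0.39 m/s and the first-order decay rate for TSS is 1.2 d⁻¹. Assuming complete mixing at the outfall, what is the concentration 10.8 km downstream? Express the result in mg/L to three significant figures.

270 ML/d = 3.125 m³/s.
After complete mixing, C₀ = (3.125·190 + 59·5.77) / 62.12 = 15.04 mg/L.
Travel time t = 1.08e+04 m / 0.39 m/s = 2.769e+04 s = 0.3205 d.
C = 15.04·exp(−1.2·0.3205) = 15.04·0.6807 = 10.24 mg/L.

10.2 mg/L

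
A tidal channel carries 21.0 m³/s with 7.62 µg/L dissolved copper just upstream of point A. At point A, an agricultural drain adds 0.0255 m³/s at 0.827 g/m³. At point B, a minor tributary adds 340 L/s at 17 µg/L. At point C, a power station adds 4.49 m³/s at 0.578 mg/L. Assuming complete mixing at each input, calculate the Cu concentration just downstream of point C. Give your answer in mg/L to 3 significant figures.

7.62 µg/L = 0.00762 mg/L.
After input A: C = (21·0.00762 + 0.0255·0.827) / 21.03 = 0.008614 mg/L.
340 L/s = 0.34 m³/s.
17 µg/L = 0.017 mg/L.
After input B: C = (21.03·0.008614 + 0.34·0.017) / 21.37 = 0.008747 mg/L.
After input C: C = (21.37·0.008747 + 4.49·0.578) / 25.86 = 0.1076 mg/L.

0.108 mg/L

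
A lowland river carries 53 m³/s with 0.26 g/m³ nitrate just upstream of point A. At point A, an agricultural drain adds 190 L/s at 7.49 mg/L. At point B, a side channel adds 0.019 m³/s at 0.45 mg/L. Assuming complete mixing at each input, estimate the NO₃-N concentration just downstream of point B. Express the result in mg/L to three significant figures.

190 L/s = 0.19 m³/s.
After input A: C = (53·0.26 + 0.19·7.49) / 53.19 = 0.2858 mg/L.
After input B: C = (53.19·0.2858 + 0.019·0.45) / 53.21 = 0.2859 mg/L.

0.286 mg/L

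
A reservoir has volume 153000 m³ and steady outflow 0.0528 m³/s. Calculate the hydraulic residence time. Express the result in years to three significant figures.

Q = 0.0528 m³/s × 3.156e+07 s/yr = 1.666e+06 m³/yr.
Hydraulic residence time τ = V/Q = 153000/1.666e+06 = 0.09182 yr.

0.0918 yr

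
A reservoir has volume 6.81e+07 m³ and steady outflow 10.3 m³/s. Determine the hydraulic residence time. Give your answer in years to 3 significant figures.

0.210 yr

Q = 10.3 m³/s × 3.156e+07 s/yr = 3.25e+08 m³/yr.
Hydraulic residence time τ = V/Q = 6.81e+07/3.25e+08 = 0.2095 yr.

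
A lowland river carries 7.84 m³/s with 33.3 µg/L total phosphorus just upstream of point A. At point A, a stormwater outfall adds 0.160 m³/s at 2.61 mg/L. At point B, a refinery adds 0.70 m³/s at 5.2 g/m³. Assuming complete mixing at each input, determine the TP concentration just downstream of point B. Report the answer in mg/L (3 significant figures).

33.3 µg/L = 0.0333 mg/L.
After input A: C = (7.84·0.0333 + 0.16·2.61) / 8 = 0.08483 mg/L.
After input B: C = (8·0.08483 + 0.7·5.2) / 8.7 = 0.4964 mg/L.

0.496 mg/L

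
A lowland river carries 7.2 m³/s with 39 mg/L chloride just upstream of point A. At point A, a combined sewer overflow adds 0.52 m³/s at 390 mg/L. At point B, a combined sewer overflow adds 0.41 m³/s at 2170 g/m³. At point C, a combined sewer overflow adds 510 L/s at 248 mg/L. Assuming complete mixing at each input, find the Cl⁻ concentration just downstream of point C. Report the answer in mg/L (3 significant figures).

174 mg/L

After input A: C = (7.2·39 + 0.52·390) / 7.72 = 62.64 mg/L.
After input B: C = (7.72·62.64 + 0.41·2170) / 8.13 = 168.9 mg/L.
510 L/s = 0.51 m³/s.
After input C: C = (8.13·168.9 + 0.51·248) / 8.64 = 173.6 mg/L.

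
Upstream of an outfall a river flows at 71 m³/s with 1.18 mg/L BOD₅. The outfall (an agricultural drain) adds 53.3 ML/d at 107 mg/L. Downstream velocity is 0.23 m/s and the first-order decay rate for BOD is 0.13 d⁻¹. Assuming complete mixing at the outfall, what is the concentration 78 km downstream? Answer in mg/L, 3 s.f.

53.3 ML/d = 0.6169 m³/s.
After complete mixing, C₀ = (0.6169·107 + 71·1.18) / 71.62 = 2.092 mg/L.
Travel time t = 7.8e+04 m / 0.23 m/s = 3.391e+05 s = 3.925 d.
C = 2.092·exp(−0.13·3.925) = 2.092·0.6003 = 1.256 mg/L.

1.26 mg/L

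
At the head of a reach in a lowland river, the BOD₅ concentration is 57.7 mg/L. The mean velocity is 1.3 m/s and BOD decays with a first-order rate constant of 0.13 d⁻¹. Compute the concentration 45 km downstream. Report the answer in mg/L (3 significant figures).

Travel time t = 45 km / 1.3 m/s = 4.5e+04/1.3 = 3.462e+04 s = 0.4006 d.
First-order decay: C = 57.7·exp(−0.13·0.4006) = 57.7·0.9492 = 54.77 mg/L.

54.8 mg/L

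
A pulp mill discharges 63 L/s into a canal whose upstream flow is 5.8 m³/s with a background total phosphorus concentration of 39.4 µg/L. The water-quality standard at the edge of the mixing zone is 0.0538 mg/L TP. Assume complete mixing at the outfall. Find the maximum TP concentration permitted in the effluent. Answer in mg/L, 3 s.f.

63 L/s = 0.063 m³/s.
39.4 µg/L = 0.0394 mg/L.
Mass balance: 0.0538·5.863 = 0.063·Cₑ + 5.8·0.0394.
Cₑ = (0.3154 − 0.2285) / 0.063 = 1.38 mg/L.

1.38 mg/L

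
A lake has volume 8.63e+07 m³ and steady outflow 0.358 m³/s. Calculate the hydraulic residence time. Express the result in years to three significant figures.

7.64 yr

Q = 0.358 m³/s × 3.156e+07 s/yr = 1.13e+07 m³/yr.
Hydraulic residence time τ = V/Q = 8.63e+07/1.13e+07 = 7.639 yr.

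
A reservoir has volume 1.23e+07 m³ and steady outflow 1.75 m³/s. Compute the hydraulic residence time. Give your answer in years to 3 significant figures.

Q = 1.75 m³/s × 3.156e+07 s/yr = 5.523e+07 m³/yr.
Hydraulic residence time τ = V/Q = 1.23e+07/5.523e+07 = 0.2227 yr.

0.223 yr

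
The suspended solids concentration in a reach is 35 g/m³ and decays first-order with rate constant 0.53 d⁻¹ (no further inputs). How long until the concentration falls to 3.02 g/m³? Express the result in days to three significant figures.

t = ln(C₀/C)/k = ln(35/3.02)/0.53 = 2.45/0.53 = 4.623 d.

4.62 d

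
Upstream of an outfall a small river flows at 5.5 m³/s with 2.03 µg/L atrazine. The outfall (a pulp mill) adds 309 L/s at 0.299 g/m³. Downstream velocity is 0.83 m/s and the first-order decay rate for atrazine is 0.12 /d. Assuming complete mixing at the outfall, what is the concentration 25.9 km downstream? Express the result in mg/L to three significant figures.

0.0171 mg/L

309 L/s = 0.309 m³/s.
2.03 µg/L = 0.00203 mg/L.
After complete mixing, C₀ = (0.309·0.299 + 5.5·0.00203) / 5.809 = 0.01783 mg/L.
Travel time t = 2.59e+04 m / 0.83 m/s = 3.12e+04 s = 0.3612 d.
C = 0.01783·exp(−0.12·0.3612) = 0.01783·0.9576 = 0.01707 mg/L.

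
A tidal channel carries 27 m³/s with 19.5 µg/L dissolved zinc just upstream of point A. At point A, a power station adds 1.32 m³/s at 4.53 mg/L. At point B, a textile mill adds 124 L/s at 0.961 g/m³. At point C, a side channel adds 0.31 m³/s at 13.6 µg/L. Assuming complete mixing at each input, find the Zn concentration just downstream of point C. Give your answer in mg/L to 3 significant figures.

0.231 mg/L

19.5 µg/L = 0.0195 mg/L.
After input A: C = (27·0.0195 + 1.32·4.53) / 28.32 = 0.2297 mg/L.
124 L/s = 0.124 m³/s.
After input B: C = (28.32·0.2297 + 0.124·0.961) / 28.44 = 0.2329 mg/L.
13.6 µg/L = 0.0136 mg/L.
After input C: C = (28.44·0.2329 + 0.31·0.0136) / 28.75 = 0.2306 mg/L.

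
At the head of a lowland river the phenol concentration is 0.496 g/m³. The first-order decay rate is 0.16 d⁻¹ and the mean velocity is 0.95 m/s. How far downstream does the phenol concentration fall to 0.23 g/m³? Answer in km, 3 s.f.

From C = C₀·e^(−kt), t = ln(C₀/C)/k = ln(0.496/0.23)/0.16 = 0.7685/0.16 = 4.803 d.
Distance = v·t = 0.95 m/s × 4.15e+05 s = 3.942e+05 m = 394.2 km.

394 km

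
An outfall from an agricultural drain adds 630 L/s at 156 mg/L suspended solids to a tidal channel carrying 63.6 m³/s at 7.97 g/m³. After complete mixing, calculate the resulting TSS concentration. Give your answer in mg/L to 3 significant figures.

9.42 mg/L

630 L/s = 0.63 m³/s.
Conservation of mass across the mixing zone: C = (0.63·156 + 63.6·7.97) / (0.63 + 63.6) = 605.2/64.23 = 9.422 mg/L.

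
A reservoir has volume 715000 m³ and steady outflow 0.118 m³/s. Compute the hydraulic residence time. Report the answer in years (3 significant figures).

Q = 0.118 m³/s × 3.156e+07 s/yr = 3.724e+06 m³/yr.
Hydraulic residence time τ = V/Q = 715000/3.724e+06 = 0.192 yr.

0.192 yr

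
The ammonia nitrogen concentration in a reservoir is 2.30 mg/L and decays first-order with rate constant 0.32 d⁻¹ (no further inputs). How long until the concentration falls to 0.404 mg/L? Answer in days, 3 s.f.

5.44 d

t = ln(C₀/C)/k = ln(2.30/0.404)/0.32 = 1.739/0.32 = 5.435 d.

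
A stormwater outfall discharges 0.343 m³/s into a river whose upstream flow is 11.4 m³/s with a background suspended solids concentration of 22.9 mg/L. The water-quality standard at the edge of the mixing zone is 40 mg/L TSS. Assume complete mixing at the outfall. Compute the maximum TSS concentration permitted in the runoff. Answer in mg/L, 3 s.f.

608 mg/L

Mass balance: 40·11.74 = 0.343·Cₑ + 11.4·22.9.
Cₑ = (469.7 − 261.1) / 0.343 = 608.3 mg/L.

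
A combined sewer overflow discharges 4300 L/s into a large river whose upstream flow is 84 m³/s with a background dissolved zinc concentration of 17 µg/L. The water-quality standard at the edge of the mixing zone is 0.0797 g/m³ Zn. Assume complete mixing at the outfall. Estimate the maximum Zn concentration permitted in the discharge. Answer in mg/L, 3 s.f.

1.30 mg/L

4300 L/s = 4.3 m³/s.
17 µg/L = 0.017 mg/L.
Mass balance: 0.0797·88.3 = 4.3·Cₑ + 84·0.017.
Cₑ = (7.038 − 1.428) / 4.3 = 1.305 mg/L.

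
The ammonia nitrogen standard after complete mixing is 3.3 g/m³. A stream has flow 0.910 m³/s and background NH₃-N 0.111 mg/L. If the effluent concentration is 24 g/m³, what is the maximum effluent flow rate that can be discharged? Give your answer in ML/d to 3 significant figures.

12.1 ML/d

Mass balance at complete mixing: C_std·(Q_w + Q_r) = Q_w·C_e + Q_r·C_b.
Rearranging, Q_w = Q_r·(C_std − C_b)/(C_e − C_std) = 0.910·(3.3 − 0.111) / (24 − 3.3) = 0.1402 m³/s.
= 12.11 ML/d.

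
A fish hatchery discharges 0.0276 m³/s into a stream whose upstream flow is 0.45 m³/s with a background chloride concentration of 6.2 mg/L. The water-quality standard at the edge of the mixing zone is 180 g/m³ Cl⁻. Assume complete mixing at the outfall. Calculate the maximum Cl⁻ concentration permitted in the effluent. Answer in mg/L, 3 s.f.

Mass balance: 180·0.4776 = 0.0276·Cₑ + 0.45·6.2.
Cₑ = (85.97 − 2.79) / 0.0276 = 3014 mg/L.

3010 mg/L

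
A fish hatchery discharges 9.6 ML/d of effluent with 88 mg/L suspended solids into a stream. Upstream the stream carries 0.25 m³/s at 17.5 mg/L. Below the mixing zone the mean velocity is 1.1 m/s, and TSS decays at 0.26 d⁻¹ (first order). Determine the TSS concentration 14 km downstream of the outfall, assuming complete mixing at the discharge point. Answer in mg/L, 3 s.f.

37.7 mg/L

9.6 ML/d = 0.1111 m³/s.
After complete mixing, C₀ = (0.1111·88 + 0.25·17.5) / 0.3611 = 39.19 mg/L.
Travel time t = 1.4e+04 m / 1.1 m/s = 1.273e+04 s = 0.1473 d.
C = 39.19·exp(−0.26·0.1473) = 39.19·0.9624 = 37.72 mg/L.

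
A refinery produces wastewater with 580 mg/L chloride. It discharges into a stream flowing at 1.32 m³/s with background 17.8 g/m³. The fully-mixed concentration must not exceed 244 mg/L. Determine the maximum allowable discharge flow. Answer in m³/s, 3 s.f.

0.889 m³/s

Mass balance at complete mixing: C_std·(Q_w + Q_r) = Q_w·C_e + Q_r·C_b.
Rearranging, Q_w = Q_r·(C_std − C_b)/(C_e − C_std) = 1.32·(244 − 17.8) / (580 − 244) = 0.8886 m³/s.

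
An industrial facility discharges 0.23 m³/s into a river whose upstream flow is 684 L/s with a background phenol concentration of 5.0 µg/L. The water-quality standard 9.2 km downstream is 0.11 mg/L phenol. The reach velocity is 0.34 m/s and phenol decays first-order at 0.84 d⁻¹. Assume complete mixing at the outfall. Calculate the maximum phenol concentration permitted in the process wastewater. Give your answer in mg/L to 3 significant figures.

684 L/s = 0.684 m³/s.
5.0 µg/L = 0.005 mg/L.
Travel time to the compliance point: t = 9200/0.34 = 2.706e+04 s = 0.3132 d; decay factor exp(−0.84·0.3132) = 0.7687.
So the concentration just after mixing may be at most 0.11/0.7687 = 0.1431 mg/L.
Mass balance: 0.1431·0.914 = 0.23·Cₑ + 0.684·0.005.
Cₑ = (0.1308 − 0.00342) / 0.23 = 0.5538 mg/L.

0.554 mg/L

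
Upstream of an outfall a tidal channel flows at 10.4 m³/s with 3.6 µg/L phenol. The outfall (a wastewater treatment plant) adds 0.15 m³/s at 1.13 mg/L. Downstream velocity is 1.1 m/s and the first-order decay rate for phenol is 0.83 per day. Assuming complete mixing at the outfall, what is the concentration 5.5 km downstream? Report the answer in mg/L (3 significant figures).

0.0187 mg/L

3.6 µg/L = 0.0036 mg/L.
After complete mixing, C₀ = (0.15·1.13 + 10.4·0.0036) / 10.55 = 0.01962 mg/L.
Travel time t = 5500 m / 1.1 m/s = 5000 s = 0.05787 d.
C = 0.01962·exp(−0.83·0.05787) = 0.01962·0.9531 = 0.0187 mg/L.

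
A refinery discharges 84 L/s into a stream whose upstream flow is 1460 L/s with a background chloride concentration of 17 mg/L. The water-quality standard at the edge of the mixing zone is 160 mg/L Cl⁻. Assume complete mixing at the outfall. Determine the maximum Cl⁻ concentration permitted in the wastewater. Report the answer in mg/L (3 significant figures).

2650 mg/L

84 L/s = 0.084 m³/s.
1460 L/s = 1.46 m³/s.
Mass balance: 160·1.544 = 0.084·Cₑ + 1.46·17.
Cₑ = (247 − 24.82) / 0.084 = 2645 mg/L.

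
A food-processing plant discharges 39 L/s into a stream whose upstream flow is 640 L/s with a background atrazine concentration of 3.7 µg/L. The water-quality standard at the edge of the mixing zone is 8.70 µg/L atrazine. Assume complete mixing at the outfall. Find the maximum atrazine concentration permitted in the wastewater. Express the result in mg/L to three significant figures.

39 L/s = 0.039 m³/s.
640 L/s = 0.64 m³/s.
3.7 µg/L = 0.0037 mg/L.
8.70 µg/L = 0.0087 mg/L.
Mass balance: 0.0087·0.679 = 0.039·Cₑ + 0.64·0.0037.
Cₑ = (0.005907 − 0.002368) / 0.039 = 0.09075 mg/L.

0.0908 mg/L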